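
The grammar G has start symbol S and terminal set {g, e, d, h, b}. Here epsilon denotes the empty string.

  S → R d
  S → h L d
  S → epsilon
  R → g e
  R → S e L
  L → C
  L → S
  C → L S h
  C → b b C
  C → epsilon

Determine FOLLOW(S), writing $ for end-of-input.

FIRST(S): from S→R d we get {e, g, h}; from S→h L d we get {h}; from S→epsilon we get {epsilon}. So FIRST(S) = {epsilon, e, g, h}.
FIRST(R): from R→g e we get {g}; from R→S e L we get {e, g, h}. So FIRST(R) = {e, g, h}.
FIRST(L): from L→C we get {epsilon, b, e, g, h}; from L→S we get {epsilon, e, g, h}. So FIRST(L) = {epsilon, b, e, g, h}.
FIRST(C): from C→L S h we get {b, e, g, h}; from C→b b C we get {b}; from C→epsilon we get {epsilon}. So FIRST(C) = {epsilon, b, e, g, h}.
FOLLOW(S) includes $ since S is the start symbol.
FOLLOW(R): in S→R d, R is followed by d with FIRST {d}. Thus FOLLOW(R) = {d}.
FOLLOW(L): in S→h L d, L is followed by d with FIRST {d}; in R→S e L, the suffix after L is empty, so FOLLOW(L) ⊇ FOLLOW(R) = {d}; in C→L S h, L is followed by S h with FIRST {e, g, h}. Thus FOLLOW(L) = {d, e, g, h}.
FOLLOW(S): in R→S e L, S is followed by e L with FIRST {e}; in L→S, the suffix after S is empty, so FOLLOW(S) ⊇ FOLLOW(L) = {d, e, g, h}; in C→L S h, S is followed by h with FIRST {h}. Thus FOLLOW(S) = {$, d, e, g, h}.
FOLLOW(C): in L→C, the suffix after C is empty, so FOLLOW(C) ⊇ FOLLOW(L) = {d, e, g, h}; in C→b b C, the suffix after C is empty (adds nothing new). Thus FOLLOW(C) = {d, e, g, h}.

{$, d, e, g, h}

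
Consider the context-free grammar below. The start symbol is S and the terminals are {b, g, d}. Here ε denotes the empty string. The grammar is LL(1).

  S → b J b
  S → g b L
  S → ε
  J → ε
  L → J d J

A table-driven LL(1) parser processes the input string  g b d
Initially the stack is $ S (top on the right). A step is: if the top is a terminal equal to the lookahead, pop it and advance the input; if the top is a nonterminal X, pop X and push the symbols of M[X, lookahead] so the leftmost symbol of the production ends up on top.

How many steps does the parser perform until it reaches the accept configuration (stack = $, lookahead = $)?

7

step 1: stack=$ S  input=g b d $  — expand S → g b L
step 2: stack=$ L b g  input=g b d $  — match g
step 3: stack=$ L b  input=b d $  — match b
step 4: stack=$ L  input=d $  — expand L → J d J
step 5: stack=$ J d J  input=d $  — expand J → ε
step 6: stack=$ J d  input=d $  — match d
step 7: stack=$ J  input=$  — expand J → ε
Accept reached after 7 steps.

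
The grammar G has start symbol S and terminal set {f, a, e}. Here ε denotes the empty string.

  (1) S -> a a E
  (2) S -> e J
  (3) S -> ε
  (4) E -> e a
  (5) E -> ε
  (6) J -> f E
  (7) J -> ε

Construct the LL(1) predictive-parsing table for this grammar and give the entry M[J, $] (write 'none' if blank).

FIRST(S) = {ε, a, e}
FIRST(E) = {ε, e}
FIRST(J) = {ε, f}
FOLLOW(S) includes $ since S is the start symbol.
FOLLOW(S): S appears on no right-hand side. Thus FOLLOW(S) = {$}.
FOLLOW(J): in S->e J, the suffix after J is empty, so FOLLOW(J) ⊇ FOLLOW(S) = {$}. Thus FOLLOW(J) = {$}.
For J -> f E: FIRST(f E) = {f}, so it goes in M[J, t] for t ∈ {f}.
For J -> ε: FIRST(ε) = {ε}, so it goes in M[J, t] for t ∈ {}; since ε ∈ FIRST, also for every t ∈ FOLLOW(J) = {$}.

J -> ε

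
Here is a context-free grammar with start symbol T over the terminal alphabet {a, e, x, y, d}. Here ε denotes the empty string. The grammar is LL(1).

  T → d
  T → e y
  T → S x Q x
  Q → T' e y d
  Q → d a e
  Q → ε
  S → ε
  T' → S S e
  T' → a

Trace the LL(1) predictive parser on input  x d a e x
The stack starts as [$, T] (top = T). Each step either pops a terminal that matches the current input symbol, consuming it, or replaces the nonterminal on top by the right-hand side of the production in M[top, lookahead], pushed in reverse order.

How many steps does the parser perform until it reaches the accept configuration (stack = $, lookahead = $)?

step 1: stack=$ T  input=x d a e x $  — expand T → S x Q x
step 2: stack=$ x Q x S  input=x d a e x $  — expand S → ε
step 3: stack=$ x Q x  input=x d a e x $  — match x
step 4: stack=$ x Q  input=d a e x $  — expand Q → d a e
step 5: stack=$ x e a d  input=d a e x $  — match d
step 6: stack=$ x e a  input=a e x $  — match a
step 7: stack=$ x e  input=e x $  — match e
step 8: stack=$ x  input=x $  — match x
Accept reached after 8 steps.

8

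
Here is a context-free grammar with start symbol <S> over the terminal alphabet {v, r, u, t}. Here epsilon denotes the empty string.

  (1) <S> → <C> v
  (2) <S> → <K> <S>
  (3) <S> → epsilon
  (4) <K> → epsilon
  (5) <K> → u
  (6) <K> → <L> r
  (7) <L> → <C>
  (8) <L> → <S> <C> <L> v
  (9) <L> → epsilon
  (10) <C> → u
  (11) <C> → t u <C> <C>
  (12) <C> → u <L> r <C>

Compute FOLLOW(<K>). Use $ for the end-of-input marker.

FIRST(<C>) = {t, u}
FIRST(<S>) = {epsilon, r, t, u}  (via <C> v, <K> <S>)
FIRST(<L>) = {epsilon, r, t, u}  (via <C>, <S> <C> <L> v)
FIRST(<K>) = {epsilon, r, t, u}  (via <L> r)
FOLLOW(<S>) includes $ since <S> is the start symbol.
FOLLOW(<S>): in <S>→<K> <S>, the suffix after <S> is empty (adds nothing new); in <L>→<S> <C> <L> v, <S> is followed by <C> <L> v with FIRST {t, u}. Thus FOLLOW(<S>) = {$, t, u}.
FOLLOW(<K>): in <S>→<K> <S>, <K> is followed by <S> with FIRST {epsilon, r, t, u}; in <S>→<K> <S>, the suffix after <K> is nullable, so FOLLOW(<K>) ⊇ FOLLOW(<S>) = {$, t, u}. Thus FOLLOW(<K>) = {$, r, t, u}.
FOLLOW(<L>): in <K>→<L> r, <L> is followed by r with FIRST {r}; in <L>→<S> <C> <L> v, <L> is followed by v with FIRST {v}; in <C>→u <L> r <C>, <L> is followed by r <C> with FIRST {r}. Thus FOLLOW(<L>) = {r, v}.
FOLLOW(<C>): in <S>→<C> v, <C> is followed by v with FIRST {v}; in <L>→<C>, the suffix after <C> is empty, so FOLLOW(<C>) ⊇ FOLLOW(<L>) = {r, v}; in <L>→<S> <C> <L> v, <C> is followed by <L> v with FIRST {r, t, u, v}; in <C>→t u <C> <C> (occurrence 1), <C> is followed by <C> with FIRST {t, u}; in <C>→t u <C> <C> (occurrence 2), the suffix after <C> is empty (adds nothing new); in <C>→u <L> r <C>, the suffix after <C> is empty (adds nothing new). Thus FOLLOW(<C>) = {r, t, u, v}.

{$, r, t, u}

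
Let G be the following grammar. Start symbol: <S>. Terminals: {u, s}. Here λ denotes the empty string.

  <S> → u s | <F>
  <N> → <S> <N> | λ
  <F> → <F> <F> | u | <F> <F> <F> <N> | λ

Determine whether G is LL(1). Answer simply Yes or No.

FIRST(<S>) = {λ, u}
FIRST(<N>) = {λ, u}
FIRST(<F>) = {λ, u}
FOLLOW(<S>) = {$, u}
FOLLOW(<N>) = {$, u}
FOLLOW(<F>) = {$, u}
Cell M[<F>, $] receives both <F> → <F> <F> and <F> → <F> <F> <F> <N> and <F> → λ — the grammar is not LL(1).

No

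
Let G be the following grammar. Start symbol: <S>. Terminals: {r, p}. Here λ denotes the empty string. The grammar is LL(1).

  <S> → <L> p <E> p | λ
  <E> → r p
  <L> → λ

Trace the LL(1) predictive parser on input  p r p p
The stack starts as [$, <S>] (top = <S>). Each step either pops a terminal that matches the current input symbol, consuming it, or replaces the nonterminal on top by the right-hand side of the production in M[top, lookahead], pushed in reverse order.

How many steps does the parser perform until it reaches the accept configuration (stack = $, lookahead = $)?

     Stack          Input      Action
  1  $ <S>          p r p p $  expand <S> → <L> p <E> p
  2  $ p <E> p <L>  p r p p $  expand <L> → λ
  3  $ p <E> p      p r p p $  match p
  4  $ p <E>        r p p $    expand <E> → r p
  5  $ p p r        r p p $    match r
  6  $ p p          p p $      match p
  7  $ p            p $        match p
Accept reached after 7 steps.

7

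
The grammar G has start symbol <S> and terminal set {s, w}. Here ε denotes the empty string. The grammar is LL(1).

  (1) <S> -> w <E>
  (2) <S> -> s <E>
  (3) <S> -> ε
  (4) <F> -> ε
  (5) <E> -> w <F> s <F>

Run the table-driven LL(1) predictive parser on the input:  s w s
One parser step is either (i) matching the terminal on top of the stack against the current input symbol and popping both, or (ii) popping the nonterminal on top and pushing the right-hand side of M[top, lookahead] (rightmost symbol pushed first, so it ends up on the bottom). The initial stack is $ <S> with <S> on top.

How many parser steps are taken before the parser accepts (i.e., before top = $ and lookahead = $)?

7

step 1: stack=$ <S>  input=s w s $  — expand <S> -> s <E>
step 2: stack=$ <E> s  input=s w s $  — match s
step 3: stack=$ <E>  input=w s $  — expand <E> -> w <F> s <F>
step 4: stack=$ <F> s <F> w  input=w s $  — match w
step 5: stack=$ <F> s <F>  input=s $  — expand <F> -> ε
step 6: stack=$ <F> s  input=s $  — match s
step 7: stack=$ <F>  input=$  — expand <F> -> ε
Accept reached after 7 steps.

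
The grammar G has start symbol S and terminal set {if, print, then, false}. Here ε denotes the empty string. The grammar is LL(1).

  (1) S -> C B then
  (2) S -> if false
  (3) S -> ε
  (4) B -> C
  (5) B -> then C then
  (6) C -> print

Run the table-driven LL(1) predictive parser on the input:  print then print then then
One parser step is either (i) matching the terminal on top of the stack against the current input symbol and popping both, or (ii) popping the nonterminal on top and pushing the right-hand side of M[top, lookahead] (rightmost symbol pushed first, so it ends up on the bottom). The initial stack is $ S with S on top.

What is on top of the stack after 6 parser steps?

print

step 1: stack=$ S  input=print then print then then $  — expand S -> C B then
step 2: stack=$ then B C  input=print then print then then $  — expand C -> print
step 3: stack=$ then B print  input=print then print then then $  — match print
step 4: stack=$ then B  input=then print then then $  — expand B -> then C then
step 5: stack=$ then then C then  input=then print then then $  — match then
step 6: stack=$ then then C  input=print then then $  — expand C -> print
Stack after step 6: $ then then print (top = print).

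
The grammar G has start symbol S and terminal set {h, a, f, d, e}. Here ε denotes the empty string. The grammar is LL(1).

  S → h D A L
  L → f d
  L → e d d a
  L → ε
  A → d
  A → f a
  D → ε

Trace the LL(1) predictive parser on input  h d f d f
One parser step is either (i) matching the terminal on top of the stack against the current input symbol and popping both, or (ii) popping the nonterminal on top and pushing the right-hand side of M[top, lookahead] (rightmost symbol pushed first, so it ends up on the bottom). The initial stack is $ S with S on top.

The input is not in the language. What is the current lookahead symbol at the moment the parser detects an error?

f

     Stack      Input        Action
  1  $ S        h d f d f $  expand S → h D A L
  2  $ L A D h  h d f d f $  match h
  3  $ L A D    d f d f $    expand D → ε
  4  $ L A      d f d f $    expand A → d
  5  $ L d      d f d f $    match d
  6  $ L        f d f $      expand L → f d
  7  $ d f      f d f $      match f
  8  $ d        d f $        match d
  9  $          f $          error: stack empty but input remains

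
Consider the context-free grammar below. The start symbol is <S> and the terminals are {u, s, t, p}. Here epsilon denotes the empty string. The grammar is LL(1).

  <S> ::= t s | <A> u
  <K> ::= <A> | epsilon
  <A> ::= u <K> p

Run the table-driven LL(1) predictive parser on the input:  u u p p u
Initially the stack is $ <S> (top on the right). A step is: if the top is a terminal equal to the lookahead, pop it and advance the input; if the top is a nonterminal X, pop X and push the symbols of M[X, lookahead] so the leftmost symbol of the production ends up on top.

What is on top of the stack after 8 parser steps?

     Stack          Input        Action
  1  $ <S>          u u p p u $  expand <S> ::= <A> u
  2  $ u <A>        u u p p u $  expand <A> ::= u <K> p
  3  $ u p <K> u    u u p p u $  match u
  4  $ u p <K>      u p p u $    expand <K> ::= <A>
  5  $ u p <A>      u p p u $    expand <A> ::= u <K> p
  6  $ u p p <K> u  u p p u $    match u
  7  $ u p p <K>    p p u $      expand <K> ::= epsilon
  8  $ u p p        p p u $      match p
Stack after step 8: $ u p (top = p).

p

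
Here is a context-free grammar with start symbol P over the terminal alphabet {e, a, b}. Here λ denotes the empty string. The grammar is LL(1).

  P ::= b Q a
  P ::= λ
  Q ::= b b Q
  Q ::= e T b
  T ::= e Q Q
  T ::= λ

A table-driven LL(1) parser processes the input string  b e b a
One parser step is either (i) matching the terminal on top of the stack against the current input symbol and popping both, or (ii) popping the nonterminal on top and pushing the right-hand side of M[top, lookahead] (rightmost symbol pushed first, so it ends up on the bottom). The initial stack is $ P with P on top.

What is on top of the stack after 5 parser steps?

b

     Stack      Input      Action
  1  $ P        b e b a $  expand P ::= b Q a
  2  $ a Q b    b e b a $  match b
  3  $ a Q      e b a $    expand Q ::= e T b
  4  $ a b T e  e b a $    match e
  5  $ a b T    b a $      expand T ::= λ
Stack after step 5: $ a b (top = b).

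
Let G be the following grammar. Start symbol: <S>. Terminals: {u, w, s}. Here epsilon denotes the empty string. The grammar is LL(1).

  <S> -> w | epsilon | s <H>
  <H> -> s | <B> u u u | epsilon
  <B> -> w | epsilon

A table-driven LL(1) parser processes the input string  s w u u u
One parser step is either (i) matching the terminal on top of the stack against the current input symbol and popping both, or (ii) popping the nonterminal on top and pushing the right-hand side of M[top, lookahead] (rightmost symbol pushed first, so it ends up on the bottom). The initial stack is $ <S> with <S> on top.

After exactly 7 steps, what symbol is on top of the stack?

u

step 1: stack=$ <S>  input=s w u u u $  — expand <S> -> s <H>
step 2: stack=$ <H> s  input=s w u u u $  — match s
step 3: stack=$ <H>  input=w u u u $  — expand <H> -> <B> u u u
step 4: stack=$ u u u <B>  input=w u u u $  — expand <B> -> w
step 5: stack=$ u u u w  input=w u u u $  — match w
step 6: stack=$ u u u  input=u u u $  — match u
step 7: stack=$ u u  input=u u $  — match u
Stack after step 7: $ u (top = u).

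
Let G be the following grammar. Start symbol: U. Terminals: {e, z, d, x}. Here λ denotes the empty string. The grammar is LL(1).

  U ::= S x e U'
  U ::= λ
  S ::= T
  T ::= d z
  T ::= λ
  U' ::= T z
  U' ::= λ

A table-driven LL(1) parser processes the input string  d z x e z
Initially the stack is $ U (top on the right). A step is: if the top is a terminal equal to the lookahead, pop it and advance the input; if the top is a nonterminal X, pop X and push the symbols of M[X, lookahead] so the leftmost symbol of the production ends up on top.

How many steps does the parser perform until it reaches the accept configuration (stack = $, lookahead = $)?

10

step 1: stack=$ U  input=d z x e z $  — expand U ::= S x e U'
step 2: stack=$ U' e x S  input=d z x e z $  — expand S ::= T
step 3: stack=$ U' e x T  input=d z x e z $  — expand T ::= d z
step 4: stack=$ U' e x z d  input=d z x e z $  — match d
step 5: stack=$ U' e x z  input=z x e z $  — match z
step 6: stack=$ U' e x  input=x e z $  — match x
step 7: stack=$ U' e  input=e z $  — match e
step 8: stack=$ U'  input=z $  — expand U' ::= T z
step 9: stack=$ z T  input=z $  — expand T ::= λ
step 10: stack=$ z  input=z $  — match z
Accept reached after 10 steps.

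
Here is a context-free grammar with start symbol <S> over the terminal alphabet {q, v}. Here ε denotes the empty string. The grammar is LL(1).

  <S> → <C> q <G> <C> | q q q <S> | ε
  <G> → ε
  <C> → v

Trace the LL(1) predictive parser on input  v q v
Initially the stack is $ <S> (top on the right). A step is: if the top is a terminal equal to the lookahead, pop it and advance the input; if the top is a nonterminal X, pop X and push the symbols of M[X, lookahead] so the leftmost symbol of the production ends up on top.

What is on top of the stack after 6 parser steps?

v

step 1: stack=$ <S>  input=v q v $  — expand <S> → <C> q <G> <C>
step 2: stack=$ <C> <G> q <C>  input=v q v $  — expand <C> → v
step 3: stack=$ <C> <G> q v  input=v q v $  — match v
step 4: stack=$ <C> <G> q  input=q v $  — match q
step 5: stack=$ <C> <G>  input=v $  — expand <G> → ε
step 6: stack=$ <C>  input=v $  — expand <C> → v
Stack after step 6: $ v (top = v).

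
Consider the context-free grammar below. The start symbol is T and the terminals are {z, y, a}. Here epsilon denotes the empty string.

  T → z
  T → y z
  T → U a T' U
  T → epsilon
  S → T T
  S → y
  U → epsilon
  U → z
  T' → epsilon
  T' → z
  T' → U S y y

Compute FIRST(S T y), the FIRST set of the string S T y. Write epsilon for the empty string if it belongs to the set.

{a, y, z}

FIRST(U): from U→epsilon we get {epsilon}; from U→z we get {z}. So FIRST(U) = {epsilon, z}.
FIRST(T): from T→z we get {z}; from T→y z we get {y}; from T→U a T' U we get {a, z}; from T→epsilon we get {epsilon}. So FIRST(T) = {epsilon, a, y, z}.
FIRST(S): from S→T T we get {epsilon, a, y, z}; from S→y we get {y}. So FIRST(S) = {epsilon, a, y, z}.
FIRST(T'): from T'→epsilon we get {epsilon}; from T'→z we get {z}; from T'→U S y y we get {a, y, z}. So FIRST(T') = {epsilon, a, y, z}.
FIRST(S T y): take FIRST of each symbol in turn, carrying on past any symbol whose FIRST contains epsilon; result {a, y, z}.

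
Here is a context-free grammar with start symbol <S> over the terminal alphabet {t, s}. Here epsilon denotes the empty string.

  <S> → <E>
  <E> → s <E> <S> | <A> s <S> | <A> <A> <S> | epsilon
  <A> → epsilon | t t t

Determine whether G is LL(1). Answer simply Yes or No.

No

FIRST(<S>) = {epsilon, s, t}
FIRST(<E>) = {epsilon, s, t}
FIRST(<A>) = {epsilon, t}
FOLLOW(<S>) = {$, s, t}
FOLLOW(<E>) = {$, s, t}
FOLLOW(<A>) = {$, s, t}
Cell M[<A>, t] receives both <A> → epsilon and <A> → t t t — the grammar is not LL(1).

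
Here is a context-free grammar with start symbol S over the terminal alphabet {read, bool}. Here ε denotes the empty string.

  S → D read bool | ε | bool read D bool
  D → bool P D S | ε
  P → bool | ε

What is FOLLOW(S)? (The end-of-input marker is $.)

{$, bool, read}

FIRST(D): from D→bool P D S we get {bool}; from D→ε we get {ε}. So FIRST(D) = {ε, bool}.
FIRST(P): from P→bool we get {bool}; from P→ε we get {ε}. So FIRST(P) = {ε, bool}.
FIRST(S): from S→D read bool we get {bool, read}; from S→ε we get {ε}; from S→bool read D bool we get {bool}. So FIRST(S) = {ε, bool, read}.
FOLLOW(S) includes $ since S is the start symbol.
FOLLOW(D): in S→D read bool, D is followed by read bool with FIRST {read}; in S→bool read D bool, D is followed by bool with FIRST {bool}; in D→bool P D S, D is followed by S with FIRST {ε, bool, read}; in D→bool P D S, the suffix after D is nullable (adds nothing new). Thus FOLLOW(D) = {bool, read}.
FOLLOW(S): in D→bool P D S, the suffix after S is empty, so FOLLOW(S) ⊇ FOLLOW(D) = {bool, read}. Thus FOLLOW(S) = {$, bool, read}.
FOLLOW(P): in D→bool P D S, P is followed by D S with FIRST {ε, bool, read}; in D→bool P D S, the suffix after P is nullable, so FOLLOW(P) ⊇ FOLLOW(D) = {bool, read}. Thus FOLLOW(P) = {bool, read}.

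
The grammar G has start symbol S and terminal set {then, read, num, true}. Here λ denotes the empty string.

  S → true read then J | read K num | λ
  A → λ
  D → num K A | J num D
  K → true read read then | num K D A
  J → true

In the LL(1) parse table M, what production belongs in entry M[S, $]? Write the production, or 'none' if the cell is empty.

FIRST(S): from S→true read then J we get {true}; from S→read K num we get {read}; from S→λ we get {λ}. So FIRST(S) = {λ, read, true}.
FIRST(A): from A→λ we get {λ}. So FIRST(A) = {λ}.
FIRST(K): from K→true read read then we get {true}; from K→num K D A we get {num}. So FIRST(K) = {num, true}.
FIRST(J): from J→true we get {true}. So FIRST(J) = {true}.
FIRST(D): from D→num K A we get {num}; from D→J num D we get {true}. So FIRST(D) = {num, true}.
FOLLOW(S) includes $ since S is the start symbol.
FOLLOW(S): S appears on no right-hand side. Thus FOLLOW(S) = {$}.
For S → true read then J: FIRST(true read then J) = {true}, so it goes in M[S, t] for t ∈ {true}.
For S → read K num: FIRST(read K num) = {read}, so it goes in M[S, t] for t ∈ {read}.
For S → λ: FIRST(λ) = {λ}, so it goes in M[S, t] for t ∈ {}; since λ ∈ FIRST, also for every t ∈ FOLLOW(S) = {$}.

S → λ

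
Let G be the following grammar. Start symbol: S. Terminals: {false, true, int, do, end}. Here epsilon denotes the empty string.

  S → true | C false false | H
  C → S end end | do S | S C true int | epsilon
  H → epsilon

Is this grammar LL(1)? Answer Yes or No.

FIRST(S) = {epsilon, do, end, false, true}
FIRST(C) = {epsilon, do, end, false, true}
FIRST(H) = {epsilon}
FOLLOW(S) = {$, do, end, false, true}
FOLLOW(C) = {false, true}
FOLLOW(H) = {$, do, end, false, true}
Cell M[C, do] receives both C → S end end and C → do S and C → S C true int — the grammar is not LL(1).

No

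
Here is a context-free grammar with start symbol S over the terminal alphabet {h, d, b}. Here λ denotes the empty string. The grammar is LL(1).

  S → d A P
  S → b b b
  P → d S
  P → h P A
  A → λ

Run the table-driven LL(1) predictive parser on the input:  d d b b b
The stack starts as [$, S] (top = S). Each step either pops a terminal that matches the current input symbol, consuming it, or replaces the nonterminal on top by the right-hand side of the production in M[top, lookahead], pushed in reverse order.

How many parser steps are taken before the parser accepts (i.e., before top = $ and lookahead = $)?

9

step 1: stack=$ S  input=d d b b b $  — expand S → d A P
step 2: stack=$ P A d  input=d d b b b $  — match d
step 3: stack=$ P A  input=d b b b $  — expand A → λ
step 4: stack=$ P  input=d b b b $  — expand P → d S
step 5: stack=$ S d  input=d b b b $  — match d
step 6: stack=$ S  input=b b b $  — expand S → b b b
step 7: stack=$ b b b  input=b b b $  — match b
step 8: stack=$ b b  input=b b $  — match b
step 9: stack=$ b  input=b $  — match b
Accept reached after 9 steps.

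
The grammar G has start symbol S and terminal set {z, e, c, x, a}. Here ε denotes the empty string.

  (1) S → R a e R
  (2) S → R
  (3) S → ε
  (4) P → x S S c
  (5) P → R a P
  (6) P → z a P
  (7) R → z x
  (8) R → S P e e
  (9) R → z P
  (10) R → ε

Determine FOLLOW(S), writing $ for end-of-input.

{$, a, c, x, z}

FIRST(S): from S→R a e R we get {a, x, z}; from S→R we get {ε, a, x, z}; from S→ε we get {ε}. So FIRST(S) = {ε, a, x, z}.
FIRST(P): from P→x S S c we get {x}; from P→R a P we get {a, x, z}; from P→z a P we get {z}. So FIRST(P) = {a, x, z}.
FIRST(R): from R→z x we get {z}; from R→S P e e we get {a, x, z}; from R→z P we get {z}; from R→ε we get {ε}. So FIRST(R) = {ε, a, x, z}.
FOLLOW(S) includes $ since S is the start symbol.
FOLLOW(S): in P→x S S c (occurrence 1), S is followed by S c with FIRST {a, c, x, z}; in P→x S S c (occurrence 2), S is followed by c with FIRST {c}; in R→S P e e, S is followed by P e e with FIRST {a, x, z}. Thus FOLLOW(S) = {$, a, c, x, z}.
FOLLOW(R): in S→R a e R (occurrence 1), R is followed by a e R with FIRST {a}; in S→R a e R (occurrence 2), the suffix after R is empty, so FOLLOW(R) ⊇ FOLLOW(S) = {$, a, c, x, z}; in S→R, the suffix after R is empty, so FOLLOW(R) ⊇ FOLLOW(S) = {$, a, c, x, z}; in P→R a P, R is followed by a P with FIRST {a}. Thus FOLLOW(R) = {$, a, c, x, z}.
FOLLOW(P): in P→R a P, the suffix after P is empty (adds nothing new); in P→z a P, the suffix after P is empty (adds nothing new); in R→S P e e, P is followed by e e with FIRST {e}; in R→z P, the suffix after P is empty, so FOLLOW(P) ⊇ FOLLOW(R) = {$, a, c, x, z}. Thus FOLLOW(P) = {$, a, c, e, x, z}.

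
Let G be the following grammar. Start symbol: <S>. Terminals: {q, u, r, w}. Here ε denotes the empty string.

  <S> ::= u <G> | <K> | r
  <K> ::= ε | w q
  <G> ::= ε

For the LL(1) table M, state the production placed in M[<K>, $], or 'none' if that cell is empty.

<K> ::= ε

FIRST(<K>): from <K>::=ε we get {ε}; from <K>::=w q we get {w}. So FIRST(<K>) = {ε, w}.
FIRST(<G>): from <G>::=ε we get {ε}. So FIRST(<G>) = {ε}.
FIRST(<S>): from <S>::=u <G> we get {u}; from <S>::=<K> we get {ε, w}; from <S>::=r we get {r}. So FIRST(<S>) = {ε, r, u, w}.
FOLLOW(<S>) includes $ since <S> is the start symbol.
FOLLOW(<S>): <S> appears on no right-hand side. Thus FOLLOW(<S>) = {$}.
FOLLOW(<K>): in <S>::=<K>, the suffix after <K> is empty, so FOLLOW(<K>) ⊇ FOLLOW(<S>) = {$}. Thus FOLLOW(<K>) = {$}.
For <K> ::= ε: FIRST(ε) = {ε}, so it goes in M[<K>, t] for t ∈ {}; since ε ∈ FIRST, also for every t ∈ FOLLOW(<K>) = {$}.
For <K> ::= w q: FIRST(w q) = {w}, so it goes in M[<K>, t] for t ∈ {w}.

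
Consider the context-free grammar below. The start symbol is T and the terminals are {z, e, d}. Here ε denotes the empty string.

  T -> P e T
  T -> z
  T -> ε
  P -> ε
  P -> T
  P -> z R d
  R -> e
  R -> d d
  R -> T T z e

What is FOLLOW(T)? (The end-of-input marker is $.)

{$, e, z}

FIRST(T) = {ε, e, z}  (via P e T)
FIRST(P) = {ε, e, z}  (via T)
FIRST(R) = {d, e, z}  (via T T z e)
FOLLOW(T) includes $ since T is the start symbol.
FOLLOW(P): in T->P e T, P is followed by e T with FIRST {e}. Thus FOLLOW(P) = {e}.
FOLLOW(T): in T->P e T, the suffix after T is empty (adds nothing new); in P->T, the suffix after T is empty, so FOLLOW(T) ⊇ FOLLOW(P) = {e}; in R->T T z e (occurrence 1), T is followed by T z e with FIRST {e, z}; in R->T T z e (occurrence 2), T is followed by z e with FIRST {z}. Thus FOLLOW(T) = {$, e, z}.
FOLLOW(R): in P->z R d, R is followed by d with FIRST {d}. Thus FOLLOW(R) = {d}.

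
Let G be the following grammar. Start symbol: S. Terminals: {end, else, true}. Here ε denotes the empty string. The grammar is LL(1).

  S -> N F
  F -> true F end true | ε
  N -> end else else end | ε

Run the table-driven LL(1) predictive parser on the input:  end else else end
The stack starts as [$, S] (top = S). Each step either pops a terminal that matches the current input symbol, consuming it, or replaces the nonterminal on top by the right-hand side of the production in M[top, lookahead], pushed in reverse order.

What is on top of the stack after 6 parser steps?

     Stack                  Input                Action
  1  $ S                    end else else end $  expand S -> N F
  2  $ F N                  end else else end $  expand N -> end else else end
  3  $ F end else else end  end else else end $  match end
  4  $ F end else else      else else end $      match else
  5  $ F end else           else end $           match else
  6  $ F end                end $                match end
Stack after step 6: $ F (top = F).

F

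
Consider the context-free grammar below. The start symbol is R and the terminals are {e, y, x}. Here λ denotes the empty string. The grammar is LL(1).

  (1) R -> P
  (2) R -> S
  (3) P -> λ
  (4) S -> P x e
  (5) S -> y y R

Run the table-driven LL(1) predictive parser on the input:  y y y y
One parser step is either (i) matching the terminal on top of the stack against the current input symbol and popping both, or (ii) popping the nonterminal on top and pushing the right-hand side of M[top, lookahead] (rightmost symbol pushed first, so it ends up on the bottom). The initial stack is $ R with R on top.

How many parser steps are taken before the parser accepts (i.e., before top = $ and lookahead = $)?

      Stack    Input      Action
   1  $ R      y y y y $  expand R -> S
   2  $ S      y y y y $  expand S -> y y R
   3  $ R y y  y y y y $  match y
   4  $ R y    y y y $    match y
   5  $ R      y y $      expand R -> S
   6  $ S      y y $      expand S -> y y R
   7  $ R y y  y y $      match y
   8  $ R y    y $        match y
   9  $ R      $          expand R -> P
  10  $ P      $          expand P -> λ
Accept reached after 10 steps.

10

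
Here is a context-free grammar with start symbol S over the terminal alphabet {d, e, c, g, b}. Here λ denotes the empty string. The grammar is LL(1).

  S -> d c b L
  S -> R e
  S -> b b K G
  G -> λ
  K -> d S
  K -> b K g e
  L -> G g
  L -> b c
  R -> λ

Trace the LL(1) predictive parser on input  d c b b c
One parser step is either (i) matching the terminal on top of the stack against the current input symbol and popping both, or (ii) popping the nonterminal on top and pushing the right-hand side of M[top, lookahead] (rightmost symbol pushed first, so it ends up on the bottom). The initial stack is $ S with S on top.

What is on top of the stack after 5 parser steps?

     Stack      Input        Action
  1  $ S        d c b b c $  expand S -> d c b L
  2  $ L b c d  d c b b c $  match d
  3  $ L b c    c b b c $    match c
  4  $ L b      b b c $      match b
  5  $ L        b c $        expand L -> b c
Stack after step 5: $ c b (top = b).

b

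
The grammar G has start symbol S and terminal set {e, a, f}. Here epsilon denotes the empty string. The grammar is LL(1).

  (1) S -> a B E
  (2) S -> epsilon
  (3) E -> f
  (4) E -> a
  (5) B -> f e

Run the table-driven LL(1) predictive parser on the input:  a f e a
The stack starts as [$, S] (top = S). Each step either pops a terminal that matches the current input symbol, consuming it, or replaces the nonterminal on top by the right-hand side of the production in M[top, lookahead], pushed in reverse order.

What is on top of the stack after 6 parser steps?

a

     Stack    Input      Action
  1  $ S      a f e a $  expand S -> a B E
  2  $ E B a  a f e a $  match a
  3  $ E B    f e a $    expand B -> f e
  4  $ E e f  f e a $    match f
  5  $ E e    e a $      match e
  6  $ E      a $        expand E -> a
Stack after step 6: $ a (top = a).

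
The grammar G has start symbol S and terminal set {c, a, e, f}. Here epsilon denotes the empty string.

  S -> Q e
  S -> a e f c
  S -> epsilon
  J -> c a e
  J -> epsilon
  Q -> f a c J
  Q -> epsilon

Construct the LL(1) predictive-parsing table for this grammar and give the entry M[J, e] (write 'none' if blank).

J -> epsilon

FIRST(J): from J->c a e we get {c}; from J->epsilon we get {epsilon}. So FIRST(J) = {epsilon, c}.
FIRST(Q): from Q->f a c J we get {f}; from Q->epsilon we get {epsilon}. So FIRST(Q) = {epsilon, f}.
FIRST(S): from S->Q e we get {e, f}; from S->a e f c we get {a}; from S->epsilon we get {epsilon}. So FIRST(S) = {epsilon, a, e, f}.
FOLLOW(S) includes $ since S is the start symbol.
FOLLOW(Q): in S->Q e, Q is followed by e with FIRST {e}. Thus FOLLOW(Q) = {e}.
FOLLOW(J): in Q->f a c J, the suffix after J is empty, so FOLLOW(J) ⊇ FOLLOW(Q) = {e}. Thus FOLLOW(J) = {e}.
For J -> c a e: FIRST(c a e) = {c}, so it goes in M[J, t] for t ∈ {c}.
For J -> epsilon: FIRST(epsilon) = {epsilon}, so it goes in M[J, t] for t ∈ {}; since epsilon ∈ FIRST, also for every t ∈ FOLLOW(J) = {e}.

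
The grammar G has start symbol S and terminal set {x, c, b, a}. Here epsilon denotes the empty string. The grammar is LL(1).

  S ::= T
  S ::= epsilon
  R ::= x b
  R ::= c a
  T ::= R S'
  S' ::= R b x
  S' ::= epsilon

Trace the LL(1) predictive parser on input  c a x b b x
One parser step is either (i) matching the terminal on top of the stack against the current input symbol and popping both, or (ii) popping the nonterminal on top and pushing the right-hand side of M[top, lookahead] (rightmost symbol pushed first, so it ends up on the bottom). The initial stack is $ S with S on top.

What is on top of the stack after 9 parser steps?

b

step 1: stack=$ S  input=c a x b b x $  — expand S ::= T
step 2: stack=$ T  input=c a x b b x $  — expand T ::= R S'
step 3: stack=$ S' R  input=c a x b b x $  — expand R ::= c a
step 4: stack=$ S' a c  input=c a x b b x $  — match c
step 5: stack=$ S' a  input=a x b b x $  — match a
step 6: stack=$ S'  input=x b b x $  — expand S' ::= R b x
step 7: stack=$ x b R  input=x b b x $  — expand R ::= x b
step 8: stack=$ x b b x  input=x b b x $  — match x
step 9: stack=$ x b b  input=b b x $  — match b
Stack after step 9: $ x b (top = b).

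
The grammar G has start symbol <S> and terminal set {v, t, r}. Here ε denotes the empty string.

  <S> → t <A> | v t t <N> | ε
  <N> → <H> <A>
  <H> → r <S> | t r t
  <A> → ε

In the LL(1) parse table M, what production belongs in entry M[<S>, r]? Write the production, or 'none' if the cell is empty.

none

FIRST(<S>) = {ε, t, v}
FIRST(<H>) = {r, t}
FIRST(<A>) = {ε}
FIRST(<N>) = {r, t}  (via <H> <A>)
FOLLOW(<S>) includes $ since <S> is the start symbol.
FOLLOW(<S>): in <H>→r <S>, the suffix after <S> is empty, so FOLLOW(<S>) ⊇ FOLLOW(<H>) = {$}. Thus FOLLOW(<S>) = {$}.
FOLLOW(<H>): in <N>→<H> <A>, <H> is followed by <A> with FIRST {ε}; in <N>→<H> <A>, the suffix after <H> is nullable, so FOLLOW(<H>) ⊇ FOLLOW(<N>) = {$}. Thus FOLLOW(<H>) = {$}.
For <S> → t <A>: FIRST(t <A>) = {t}, so it goes in M[<S>, t] for t ∈ {t}.
For <S> → v t t <N>: FIRST(v t t <N>) = {v}, so it goes in M[<S>, t] for t ∈ {v}.
For <S> → ε: FIRST(ε) = {ε}, so it goes in M[<S>, t] for t ∈ {}; since ε ∈ FIRST, also for every t ∈ FOLLOW(<S>) = {$}.
None of these place a production in M[<S>, r].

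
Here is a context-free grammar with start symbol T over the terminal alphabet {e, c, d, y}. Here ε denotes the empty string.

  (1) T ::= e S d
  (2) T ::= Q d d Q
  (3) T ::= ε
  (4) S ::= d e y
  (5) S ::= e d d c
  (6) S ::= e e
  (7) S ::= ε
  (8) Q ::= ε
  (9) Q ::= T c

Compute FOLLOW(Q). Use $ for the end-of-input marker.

{$, c, d}

FIRST(S): from S::=d e y we get {d}; from S::=e d d c we get {e}; from S::=e e we get {e}; from S::=ε we get {ε}. So FIRST(S) = {ε, d, e}.
FIRST(T): from T::=e S d we get {e}; from T::=Q d d Q we get {c, d, e}; from T::=ε we get {ε}. So FIRST(T) = {ε, c, d, e}.
FIRST(Q): from Q::=ε we get {ε}; from Q::=T c we get {c, d, e}. So FIRST(Q) = {ε, c, d, e}.
FOLLOW(T) includes $ since T is the start symbol.
FOLLOW(T): in Q::=T c, T is followed by c with FIRST {c}. Thus FOLLOW(T) = {$, c}.
FOLLOW(S): in T::=e S d, S is followed by d with FIRST {d}. Thus FOLLOW(S) = {d}.
FOLLOW(Q): in T::=Q d d Q (occurrence 1), Q is followed by d d Q with FIRST {d}; in T::=Q d d Q (occurrence 2), the suffix after Q is empty, so FOLLOW(Q) ⊇ FOLLOW(T) = {$, c}. Thus FOLLOW(Q) = {$, c, d}.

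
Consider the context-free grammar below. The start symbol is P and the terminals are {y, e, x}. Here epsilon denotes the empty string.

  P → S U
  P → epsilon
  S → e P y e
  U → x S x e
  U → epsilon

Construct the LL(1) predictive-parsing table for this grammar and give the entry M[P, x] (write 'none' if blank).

none

FIRST(S): from S→e P y e we get {e}. So FIRST(S) = {e}.
FIRST(U): from U→x S x e we get {x}; from U→epsilon we get {epsilon}. So FIRST(U) = {epsilon, x}.
FIRST(P): from P→S U we get {e}; from P→epsilon we get {epsilon}. So FIRST(P) = {epsilon, e}.
FOLLOW(P) includes $ since P is the start symbol.
FOLLOW(P): in S→e P y e, P is followed by y e with FIRST {y}. Thus FOLLOW(P) = {$, y}.
For P → S U: FIRST(S U) = {e}, so it goes in M[P, t] for t ∈ {e}.
For P → epsilon: FIRST(epsilon) = {epsilon}, so it goes in M[P, t] for t ∈ {}; since epsilon ∈ FIRST, also for every t ∈ FOLLOW(P) = {$, y}.
None of these place a production in M[P, x].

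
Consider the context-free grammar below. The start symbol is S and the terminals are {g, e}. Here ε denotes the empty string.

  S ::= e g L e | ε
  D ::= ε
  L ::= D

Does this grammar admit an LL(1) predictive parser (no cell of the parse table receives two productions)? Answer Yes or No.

FIRST(S) = {ε, e}
FIRST(D) = {ε}
FIRST(L) = {ε}
FOLLOW(S) = {$}
FOLLOW(D) = {e}
FOLLOW(L) = {e}
Each cell of M receives at most one production.

Yes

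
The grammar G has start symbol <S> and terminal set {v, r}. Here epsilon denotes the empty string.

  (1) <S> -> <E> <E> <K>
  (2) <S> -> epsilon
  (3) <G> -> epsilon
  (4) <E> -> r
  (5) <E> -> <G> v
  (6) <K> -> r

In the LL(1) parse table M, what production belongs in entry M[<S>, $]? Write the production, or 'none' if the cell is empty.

FIRST(<G>) = {epsilon}
FIRST(<K>) = {r}
FIRST(<E>) = {r, v}  (via <G> v)
FIRST(<S>) = {epsilon, r, v}  (via <E> <E> <K>)
FOLLOW(<S>) includes $ since <S> is the start symbol.
FOLLOW(<S>): <S> appears on no right-hand side. Thus FOLLOW(<S>) = {$}.
For <S> -> <E> <E> <K>: FIRST(<E> <E> <K>) = {r, v}, so it goes in M[<S>, t] for t ∈ {r, v}.
For <S> -> epsilon: FIRST(epsilon) = {epsilon}, so it goes in M[<S>, t] for t ∈ {}; since epsilon ∈ FIRST, also for every t ∈ FOLLOW(<S>) = {$}.

<S> -> epsilon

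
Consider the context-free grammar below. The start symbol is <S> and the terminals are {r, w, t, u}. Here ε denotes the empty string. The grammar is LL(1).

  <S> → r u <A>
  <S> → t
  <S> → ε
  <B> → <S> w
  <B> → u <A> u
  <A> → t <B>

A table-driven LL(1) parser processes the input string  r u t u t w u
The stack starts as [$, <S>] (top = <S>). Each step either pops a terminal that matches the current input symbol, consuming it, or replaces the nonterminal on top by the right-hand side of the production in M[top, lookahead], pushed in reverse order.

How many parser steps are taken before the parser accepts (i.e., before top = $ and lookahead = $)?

13

      Stack      Input            Action
   1  $ <S>      r u t u t w u $  expand <S> → r u <A>
   2  $ <A> u r  r u t u t w u $  match r
   3  $ <A> u    u t u t w u $    match u
   4  $ <A>      t u t w u $      expand <A> → t <B>
   5  $ <B> t    t u t w u $      match t
   6  $ <B>      u t w u $        expand <B> → u <A> u
   7  $ u <A> u  u t w u $        match u
   8  $ u <A>    t w u $          expand <A> → t <B>
   9  $ u <B> t  t w u $          match t
  10  $ u <B>    w u $            expand <B> → <S> w
  11  $ u w <S>  w u $            expand <S> → ε
  12  $ u w      w u $            match w
  13  $ u        u $              match u
Accept reached after 13 steps.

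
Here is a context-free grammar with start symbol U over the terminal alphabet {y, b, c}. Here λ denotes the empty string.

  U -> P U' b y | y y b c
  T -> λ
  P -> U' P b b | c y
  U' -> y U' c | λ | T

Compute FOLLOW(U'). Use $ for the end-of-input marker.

{b, c, y}

FIRST(T) = {λ}
FIRST(U') = {λ, y}  (via T)
FIRST(P) = {c, y}  (via U' P b b)
FIRST(U) = {c, y}  (via P U' b y)
FOLLOW(U) includes $ since U is the start symbol.
FOLLOW(U): U appears on no right-hand side. Thus FOLLOW(U) = {$}.
FOLLOW(P): in U->P U' b y, P is followed by U' b y with FIRST {b, y}; in P->U' P b b, P is followed by b b with FIRST {b}. Thus FOLLOW(P) = {b, y}.
FOLLOW(U'): in U->P U' b y, U' is followed by b y with FIRST {b}; in P->U' P b b, U' is followed by P b b with FIRST {c, y}; in U'->y U' c, U' is followed by c with FIRST {c}. Thus FOLLOW(U') = {b, c, y}.
FOLLOW(T): in U'->T, the suffix after T is empty, so FOLLOW(T) ⊇ FOLLOW(U') = {b, c, y}. Thus FOLLOW(T) = {b, c, y}.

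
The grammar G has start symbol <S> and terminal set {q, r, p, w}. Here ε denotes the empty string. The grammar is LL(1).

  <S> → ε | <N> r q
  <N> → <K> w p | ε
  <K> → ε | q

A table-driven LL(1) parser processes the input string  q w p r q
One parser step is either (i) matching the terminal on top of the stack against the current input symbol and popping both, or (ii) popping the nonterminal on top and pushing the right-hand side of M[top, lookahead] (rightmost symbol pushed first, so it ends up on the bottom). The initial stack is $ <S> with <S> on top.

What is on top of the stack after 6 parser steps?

r

     Stack          Input        Action
  1  $ <S>          q w p r q $  expand <S> → <N> r q
  2  $ q r <N>      q w p r q $  expand <N> → <K> w p
  3  $ q r p w <K>  q w p r q $  expand <K> → q
  4  $ q r p w q    q w p r q $  match q
  5  $ q r p w      w p r q $    match w
  6  $ q r p        p r q $      match p
Stack after step 6: $ q r (top = r).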